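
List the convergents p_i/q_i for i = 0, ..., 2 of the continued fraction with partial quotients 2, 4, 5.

Using the convergent recurrence p_i = a_i*p_{i-1} + p_{i-2}, q_i = a_i*q_{i-1} + q_{i-2} with p_{-2}=0, p_{-1}=1, q_{-2}=1, q_{-1}=0:
  i=0: a_0=2, p_0 = 2*1 + 0 = 2, q_0 = 2*0 + 1 = 1.
  i=1: a_1=4, p_1 = 4*2 + 1 = 9, q_1 = 4*1 + 0 = 4.
  i=2: a_2=5, p_2 = 5*9 + 2 = 47, q_2 = 5*4 + 1 = 21.

2/1, 9/4, 47/21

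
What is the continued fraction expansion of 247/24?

[10; 3, 2, 3]

Run the Euclidean algorithm on 247 and 24; the successive quotients are the partial quotients a_0, a_1, ... (each step inverts the fractional part left over by the previous one):
  247 = 10*24 + 7, so a_0 = 10.
  24 = 3*7 + 3, so a_1 = 3.
  7 = 2*3 + 1, so a_2 = 2.
  3 = 3*1 + 0, so a_3 = 3.
The remainder reaches 0 after 4 divisions, so the expansion has 4 partial quotients, read off in order.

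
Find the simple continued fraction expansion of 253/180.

[1; 2, 2, 6, 1, 4]

Run the Euclidean algorithm on 253 and 180; the successive quotients are the partial quotients a_0, a_1, ... (each step inverts the fractional part left over by the previous one):
  253 = 1*180 + 73, so a_0 = 1.
  180 = 2*73 + 34, so a_1 = 2.
  73 = 2*34 + 5, so a_2 = 2.
  34 = 6*5 + 4, so a_3 = 6.
  5 = 1*4 + 1, so a_4 = 1.
  4 = 4*1 + 0, so a_5 = 4.
The remainder reaches 0 after 6 divisions, so the expansion has 6 partial quotients, read off in order.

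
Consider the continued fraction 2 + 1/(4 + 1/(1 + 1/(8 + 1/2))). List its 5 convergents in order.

2/1, 9/4, 11/5, 97/44, 205/93

Using the convergent recurrence p_i = a_i*p_{i-1} + p_{i-2}, q_i = a_i*q_{i-1} + q_{i-2} with p_{-2}=0, p_{-1}=1, q_{-2}=1, q_{-1}=0:
  i=0: a_0=2, p_0 = 2*1 + 0 = 2, q_0 = 2*0 + 1 = 1.
  i=1: a_1=4, p_1 = 4*2 + 1 = 9, q_1 = 4*1 + 0 = 4.
  i=2: a_2=1, p_2 = 1*9 + 2 = 11, q_2 = 1*4 + 1 = 5.
  i=3: a_3=8, p_3 = 8*11 + 9 = 97, q_3 = 8*5 + 4 = 44.
  i=4: a_4=2, p_4 = 2*97 + 11 = 205, q_4 = 2*44 + 5 = 93.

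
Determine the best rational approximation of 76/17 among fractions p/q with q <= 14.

58/13

Expand x = 76/17 as a continued fraction with the Euclidean algorithm:
  76 = 4*17 + 8, so a_0 = 4.
  17 = 2*8 + 1, so a_1 = 2.
  8 = 8*1 + 0, so a_2 = 8.
so x = [4; 2, 8].
Convergents (p_i = a_i*p_{i-1} + p_{i-2}, q_i = a_i*q_{i-1} + q_{i-2} with p_{-2}=0, p_{-1}=1, q_{-2}=1, q_{-1}=0), until the denominator exceeds 14:
  i=0: a_0=4, p_0 = 4*1 + 0 = 4, q_0 = 4*0 + 1 = 1.
  i=1: a_1=2, p_1 = 2*4 + 1 = 9, q_1 = 2*1 + 0 = 2.
  i=2: a_2=8, p_2 = 8*9 + 4 = 76, q_2 = 8*2 + 1 = 17.
q_2 = 17 > 14, so the last convergent with denominator <= 14 is p_1/q_1 = 9/2.
The closest fraction with denominator <= 14 is either p_1/q_1 or the intermediate fraction (k*p_1 + p_0)/(k*q_1 + q_0) with the largest k >= 1 whose denominator stays <= 14; these approach x as k grows, and every other convergent or intermediate fraction in range is farther away.
Largest k: floor((14 - q_0)/q_1) = floor((14 - 1)/2) = 6.
That gives (6*9 + 4)/(6*2 + 1) = 58/13.
Compare the errors: |x - 9/2| = |76*2 - 9*17|/(17*2) = 1/34, and |x - 58/13| = |76*13 - 58*17|/(17*13) = 2/221.
Cross-multiplying, 2*34 = 68 < 221 = 1*221, so 2/221 is smaller: the intermediate fraction 58/13 is closer to x than 9/2.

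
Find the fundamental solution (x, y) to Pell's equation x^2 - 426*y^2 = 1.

(x, y) = (88751, 4300)

First expand sqrt(426) as a continued fraction. With x_i = (sqrt(426) + m_i)/d_i and (m_0, d_0) = (0, 1): a_0 = floor(sqrt(426)) = 20, since 20^2 = 400 <= 426 < 441 = 21^2.
Iterate m_{i+1} = d_i*a_i - m_i, d_{i+1} = (426 - m_{i+1}^2)/d_i, a_{i+1} = floor((a_0 + m_{i+1})/d_{i+1}):
  m_1 = 1*20 - 0 = 20, d_1 = (426 - 20^2)/1 = 26/1 = 26, a_1 = floor((20 + 20)/26) = 1.
  m_2 = 26*1 - 20 = 6, d_2 = (426 - 6^2)/26 = 390/26 = 15, a_2 = floor((20 + 6)/15) = 1.
  m_3 = 15*1 - 6 = 9, d_3 = (426 - 9^2)/15 = 345/15 = 23, a_3 = floor((20 + 9)/23) = 1.
  m_4 = 23*1 - 9 = 14, d_4 = (426 - 14^2)/23 = 230/23 = 10, a_4 = floor((20 + 14)/10) = 3.
  m_5 = 10*3 - 14 = 16, d_5 = (426 - 16^2)/10 = 170/10 = 17, a_5 = floor((20 + 16)/17) = 2.
  m_6 = 17*2 - 16 = 18, d_6 = (426 - 18^2)/17 = 102/17 = 6, a_6 = floor((20 + 18)/6) = 6.
  m_7 = 6*6 - 18 = 18, d_7 = (426 - 18^2)/6 = 102/6 = 17, a_7 = floor((20 + 18)/17) = 2.
  m_8 = 17*2 - 18 = 16, d_8 = (426 - 16^2)/17 = 170/17 = 10, a_8 = floor((20 + 16)/10) = 3.
  m_9 = 10*3 - 16 = 14, d_9 = (426 - 14^2)/10 = 230/10 = 23, a_9 = floor((20 + 14)/23) = 1.
  m_10 = 23*1 - 14 = 9, d_10 = (426 - 9^2)/23 = 345/23 = 15, a_10 = floor((20 + 9)/15) = 1.
  m_11 = 15*1 - 9 = 6, d_11 = (426 - 6^2)/15 = 390/15 = 26, a_11 = floor((20 + 6)/26) = 1.
  m_12 = 26*1 - 6 = 20, d_12 = (426 - 20^2)/26 = 26/26 = 1, a_12 = floor((20 + 20)/1) = 40.
  m_13 = 1*40 - 20 = 20, d_13 = (426 - 20^2)/1 = 26/1 = 26: (m_13, d_13) = (m_1, d_1) = (20, 26), so from here the quotients repeat a_1, ..., a_12; the period length is 12.
So sqrt(426) = [20; (1, 1, 1, 3, 2, 6, 2, 3, 1, 1, 1, 40)] with period length k = 12.
k is even, so the fundamental solution of x^2 - 426y^2 = 1 is (p_{k-1}, q_{k-1}) = (p_11, q_11); compute convergents through index 11.
Convergents (p_i = a_i*p_{i-1} + p_{i-2}, q_i = a_i*q_{i-1} + q_{i-2} with p_{-2}=0, p_{-1}=1, q_{-2}=1, q_{-1}=0):
  i=0: a_0=20, p_0 = 20*1 + 0 = 20, q_0 = 20*0 + 1 = 1.
  i=1: a_1=1, p_1 = 1*20 + 1 = 21, q_1 = 1*1 + 0 = 1.
  i=2: a_2=1, p_2 = 1*21 + 20 = 41, q_2 = 1*1 + 1 = 2.
  i=3: a_3=1, p_3 = 1*41 + 21 = 62, q_3 = 1*2 + 1 = 3.
  i=4: a_4=3, p_4 = 3*62 + 41 = 227, q_4 = 3*3 + 2 = 11.
  i=5: a_5=2, p_5 = 2*227 + 62 = 516, q_5 = 2*11 + 3 = 25.
  i=6: a_6=6, p_6 = 6*516 + 227 = 3323, q_6 = 6*25 + 11 = 161.
  i=7: a_7=2, p_7 = 2*3323 + 516 = 7162, q_7 = 2*161 + 25 = 347.
  i=8: a_8=3, p_8 = 3*7162 + 3323 = 24809, q_8 = 3*347 + 161 = 1202.
  i=9: a_9=1, p_9 = 1*24809 + 7162 = 31971, q_9 = 1*1202 + 347 = 1549.
  i=10: a_10=1, p_10 = 1*31971 + 24809 = 56780, q_10 = 1*1549 + 1202 = 2751.
  i=11: a_11=1, p_11 = 1*56780 + 31971 = 88751, q_11 = 1*2751 + 1549 = 4300.
Check: 88751^2 - 426*4300^2 = 7876740001 - 7876740000 = 1, so (x, y) = (88751, 4300) solves the equation, and by the theorem it is the least positive solution.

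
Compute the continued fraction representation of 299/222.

[1; 2, 1, 7, 1, 1, 4]

Run the Euclidean algorithm on 299 and 222; the successive quotients are the partial quotients a_0, a_1, ... (each step inverts the fractional part left over by the previous one):
  299 = 1*222 + 77, so a_0 = 1.
  222 = 2*77 + 68, so a_1 = 2.
  77 = 1*68 + 9, so a_2 = 1.
  68 = 7*9 + 5, so a_3 = 7.
  9 = 1*5 + 4, so a_4 = 1.
  5 = 1*4 + 1, so a_5 = 1.
  4 = 4*1 + 0, so a_6 = 4.
The remainder reaches 0 after 7 divisions, so the expansion has 7 partial quotients, read off in order.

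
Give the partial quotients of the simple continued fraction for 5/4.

Run the Euclidean algorithm on 5 and 4; the successive quotients are the partial quotients a_0, a_1, ... (each step inverts the fractional part left over by the previous one):
  5 = 1*4 + 1, so a_0 = 1.
  4 = 4*1 + 0, so a_1 = 4.
The remainder reaches 0 after 2 divisions, so the expansion has 2 partial quotients, read off in order.

[1; 4]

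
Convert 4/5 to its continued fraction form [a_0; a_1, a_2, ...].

Run the Euclidean algorithm on 4 and 5; the successive quotients are the partial quotients a_0, a_1, ... (each step inverts the fractional part left over by the previous one):
  4 = 0*5 + 4, so a_0 = 0.
  5 = 1*4 + 1, so a_1 = 1.
  4 = 4*1 + 0, so a_2 = 4.
The remainder reaches 0 after 3 divisions, so the expansion has 3 partial quotients, read off in order.

[0; 1, 4]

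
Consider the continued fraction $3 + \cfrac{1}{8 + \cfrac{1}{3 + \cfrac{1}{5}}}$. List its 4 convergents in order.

Using the convergent recurrence p_i = a_i*p_{i-1} + p_{i-2}, q_i = a_i*q_{i-1} + q_{i-2} with p_{-2}=0, p_{-1}=1, q_{-2}=1, q_{-1}=0:
  i=0: a_0=3, p_0 = 3*1 + 0 = 3, q_0 = 3*0 + 1 = 1.
  i=1: a_1=8, p_1 = 8*3 + 1 = 25, q_1 = 8*1 + 0 = 8.
  i=2: a_2=3, p_2 = 3*25 + 3 = 78, q_2 = 3*8 + 1 = 25.
  i=3: a_3=5, p_3 = 5*78 + 25 = 415, q_3 = 5*25 + 8 = 133.

3/1, 25/8, 78/25, 415/133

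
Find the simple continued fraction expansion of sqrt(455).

Write x_i = (sqrt(455) + m_i)/d_i with (m_0, d_0) = (0, 1). a_0 = floor(sqrt(455)) = 21, since 21^2 = 441 <= 455 < 484 = 22^2.
Iterate m_{i+1} = d_i*a_i - m_i, d_{i+1} = (455 - m_{i+1}^2)/d_i, a_{i+1} = floor((a_0 + m_{i+1})/d_{i+1}):
  m_1 = 1*21 - 0 = 21, d_1 = (455 - 21^2)/1 = 14/1 = 14, a_1 = floor((21 + 21)/14) = 3.
  m_2 = 14*3 - 21 = 21, d_2 = (455 - 21^2)/14 = 14/14 = 1, a_2 = floor((21 + 21)/1) = 42.
  m_3 = 1*42 - 21 = 21, d_3 = (455 - 21^2)/1 = 14/1 = 14: (m_3, d_3) = (m_1, d_1) = (21, 14), so from here the quotients repeat a_1, a_2; the period length is 2.
Hence the expansion of sqrt(455) is a_0 = 21 followed by the repeating block 3, 42 (period 2).

[21; (3, 42)]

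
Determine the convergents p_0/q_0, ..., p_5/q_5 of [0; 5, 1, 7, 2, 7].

Using the convergent recurrence p_i = a_i*p_{i-1} + p_{i-2}, q_i = a_i*q_{i-1} + q_{i-2} with p_{-2}=0, p_{-1}=1, q_{-2}=1, q_{-1}=0:
  i=0: a_0=0, p_0 = 0*1 + 0 = 0, q_0 = 0*0 + 1 = 1.
  i=1: a_1=5, p_1 = 5*0 + 1 = 1, q_1 = 5*1 + 0 = 5.
  i=2: a_2=1, p_2 = 1*1 + 0 = 1, q_2 = 1*5 + 1 = 6.
  i=3: a_3=7, p_3 = 7*1 + 1 = 8, q_3 = 7*6 + 5 = 47.
  i=4: a_4=2, p_4 = 2*8 + 1 = 17, q_4 = 2*47 + 6 = 100.
  i=5: a_5=7, p_5 = 7*17 + 8 = 127, q_5 = 7*100 + 47 = 747.

0/1, 1/5, 1/6, 8/47, 17/100, 127/747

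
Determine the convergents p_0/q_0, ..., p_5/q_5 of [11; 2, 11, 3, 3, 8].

Using the convergent recurrence p_i = a_i*p_{i-1} + p_{i-2}, q_i = a_i*q_{i-1} + q_{i-2} with p_{-2}=0, p_{-1}=1, q_{-2}=1, q_{-1}=0:
  i=0: a_0=11, p_0 = 11*1 + 0 = 11, q_0 = 11*0 + 1 = 1.
  i=1: a_1=2, p_1 = 2*11 + 1 = 23, q_1 = 2*1 + 0 = 2.
  i=2: a_2=11, p_2 = 11*23 + 11 = 264, q_2 = 11*2 + 1 = 23.
  i=3: a_3=3, p_3 = 3*264 + 23 = 815, q_3 = 3*23 + 2 = 71.
  i=4: a_4=3, p_4 = 3*815 + 264 = 2709, q_4 = 3*71 + 23 = 236.
  i=5: a_5=8, p_5 = 8*2709 + 815 = 22487, q_5 = 8*236 + 71 = 1959.

11/1, 23/2, 264/23, 815/71, 2709/236, 22487/1959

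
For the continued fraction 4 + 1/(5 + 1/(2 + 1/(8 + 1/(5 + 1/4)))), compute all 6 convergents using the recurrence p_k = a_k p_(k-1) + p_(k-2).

4/1, 21/5, 46/11, 389/93, 1991/476, 8353/1997

Using the convergent recurrence p_i = a_i*p_{i-1} + p_{i-2}, q_i = a_i*q_{i-1} + q_{i-2} with p_{-2}=0, p_{-1}=1, q_{-2}=1, q_{-1}=0:
  i=0: a_0=4, p_0 = 4*1 + 0 = 4, q_0 = 4*0 + 1 = 1.
  i=1: a_1=5, p_1 = 5*4 + 1 = 21, q_1 = 5*1 + 0 = 5.
  i=2: a_2=2, p_2 = 2*21 + 4 = 46, q_2 = 2*5 + 1 = 11.
  i=3: a_3=8, p_3 = 8*46 + 21 = 389, q_3 = 8*11 + 5 = 93.
  i=4: a_4=5, p_4 = 5*389 + 46 = 1991, q_4 = 5*93 + 11 = 476.
  i=5: a_5=4, p_5 = 4*1991 + 389 = 8353, q_5 = 4*476 + 93 = 1997.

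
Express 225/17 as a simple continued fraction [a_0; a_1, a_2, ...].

Run the Euclidean algorithm on 225 and 17; the successive quotients are the partial quotients a_0, a_1, ... (each step inverts the fractional part left over by the previous one):
  225 = 13*17 + 4, so a_0 = 13.
  17 = 4*4 + 1, so a_1 = 4.
  4 = 4*1 + 0, so a_2 = 4.
The remainder reaches 0 after 3 divisions, so the expansion has 3 partial quotients, read off in order.

[13; 4, 4]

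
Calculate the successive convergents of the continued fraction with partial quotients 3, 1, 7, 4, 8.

Using the convergent recurrence p_i = a_i*p_{i-1} + p_{i-2}, q_i = a_i*q_{i-1} + q_{i-2} with p_{-2}=0, p_{-1}=1, q_{-2}=1, q_{-1}=0:
  i=0: a_0=3, p_0 = 3*1 + 0 = 3, q_0 = 3*0 + 1 = 1.
  i=1: a_1=1, p_1 = 1*3 + 1 = 4, q_1 = 1*1 + 0 = 1.
  i=2: a_2=7, p_2 = 7*4 + 3 = 31, q_2 = 7*1 + 1 = 8.
  i=3: a_3=4, p_3 = 4*31 + 4 = 128, q_3 = 4*8 + 1 = 33.
  i=4: a_4=8, p_4 = 8*128 + 31 = 1055, q_4 = 8*33 + 8 = 272.

3/1, 4/1, 31/8, 128/33, 1055/272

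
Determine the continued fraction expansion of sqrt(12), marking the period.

[3; (2, 6)]

Write x_i = (sqrt(12) + m_i)/d_i with (m_0, d_0) = (0, 1). a_0 = floor(sqrt(12)) = 3, since 3^2 = 9 <= 12 < 16 = 4^2.
Iterate m_{i+1} = d_i*a_i - m_i, d_{i+1} = (12 - m_{i+1}^2)/d_i, a_{i+1} = floor((a_0 + m_{i+1})/d_{i+1}):
  m_1 = 1*3 - 0 = 3, d_1 = (12 - 3^2)/1 = 3/1 = 3, a_1 = floor((3 + 3)/3) = 2.
  m_2 = 3*2 - 3 = 3, d_2 = (12 - 3^2)/3 = 3/3 = 1, a_2 = floor((3 + 3)/1) = 6.
  m_3 = 1*6 - 3 = 3, d_3 = (12 - 3^2)/1 = 3/1 = 3: (m_3, d_3) = (m_1, d_1) = (3, 3), so from here the quotients repeat a_1, a_2; the period length is 2.
Hence the expansion of sqrt(12) is a_0 = 3 followed by the repeating block 2, 6 (period 2).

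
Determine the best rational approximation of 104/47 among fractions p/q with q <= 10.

20/9

Expand x = 104/47 as a continued fraction with the Euclidean algorithm:
  104 = 2*47 + 10, so a_0 = 2.
  47 = 4*10 + 7, so a_1 = 4.
  10 = 1*7 + 3, so a_2 = 1.
  7 = 2*3 + 1, so a_3 = 2.
  3 = 3*1 + 0, so a_4 = 3.
so x = [2; 4, 1, 2, 3].
Convergents (p_i = a_i*p_{i-1} + p_{i-2}, q_i = a_i*q_{i-1} + q_{i-2} with p_{-2}=0, p_{-1}=1, q_{-2}=1, q_{-1}=0), until the denominator exceeds 10:
  i=0: a_0=2, p_0 = 2*1 + 0 = 2, q_0 = 2*0 + 1 = 1.
  i=1: a_1=4, p_1 = 4*2 + 1 = 9, q_1 = 4*1 + 0 = 4.
  i=2: a_2=1, p_2 = 1*9 + 2 = 11, q_2 = 1*4 + 1 = 5.
  i=3: a_3=2, p_3 = 2*11 + 9 = 31, q_3 = 2*5 + 4 = 14.
q_3 = 14 > 10, so the last convergent with denominator <= 10 is p_2/q_2 = 11/5.
The closest fraction with denominator <= 10 is either p_2/q_2 or the intermediate fraction (k*p_2 + p_1)/(k*q_2 + q_1) with the largest k >= 1 whose denominator stays <= 10; these approach x as k grows, and every other convergent or intermediate fraction in range is farther away.
Largest k: floor((10 - q_1)/q_2) = floor((10 - 4)/5) = 1.
That gives (1*11 + 9)/(1*5 + 4) = 20/9.
Compare the errors: |x - 11/5| = |104*5 - 11*47|/(47*5) = 3/235, and |x - 20/9| = |104*9 - 20*47|/(47*9) = 4/423.
Cross-multiplying, 4*235 = 940 < 1269 = 3*423, so 4/423 is smaller: the intermediate fraction 20/9 is closer to x than 11/5.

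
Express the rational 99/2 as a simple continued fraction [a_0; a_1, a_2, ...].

Run the Euclidean algorithm on 99 and 2; the successive quotients are the partial quotients a_0, a_1, ... (each step inverts the fractional part left over by the previous one):
  99 = 49*2 + 1, so a_0 = 49.
  2 = 2*1 + 0, so a_1 = 2.
The remainder reaches 0 after 2 divisions, so the expansion has 2 partial quotients, read off in order.

[49; 2]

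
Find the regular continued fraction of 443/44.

[10; 14, 1, 2]

Run the Euclidean algorithm on 443 and 44; the successive quotients are the partial quotients a_0, a_1, ... (each step inverts the fractional part left over by the previous one):
  443 = 10*44 + 3, so a_0 = 10.
  44 = 14*3 + 2, so a_1 = 14.
  3 = 1*2 + 1, so a_2 = 1.
  2 = 2*1 + 0, so a_3 = 2.
The remainder reaches 0 after 4 divisions, so the expansion has 4 partial quotients, read off in order.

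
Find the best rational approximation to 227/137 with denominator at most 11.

Expand x = 227/137 as a continued fraction with the Euclidean algorithm:
  227 = 1*137 + 90, so a_0 = 1.
  137 = 1*90 + 47, so a_1 = 1.
  90 = 1*47 + 43, so a_2 = 1.
  47 = 1*43 + 4, so a_3 = 1.
  43 = 10*4 + 3, so a_4 = 10.
  4 = 1*3 + 1, so a_5 = 1.
  3 = 3*1 + 0, so a_6 = 3.
so x = [1; 1, 1, 1, 10, 1, 3].
Convergents (p_i = a_i*p_{i-1} + p_{i-2}, q_i = a_i*q_{i-1} + q_{i-2} with p_{-2}=0, p_{-1}=1, q_{-2}=1, q_{-1}=0), until the denominator exceeds 11:
  i=0: a_0=1, p_0 = 1*1 + 0 = 1, q_0 = 1*0 + 1 = 1.
  i=1: a_1=1, p_1 = 1*1 + 1 = 2, q_1 = 1*1 + 0 = 1.
  i=2: a_2=1, p_2 = 1*2 + 1 = 3, q_2 = 1*1 + 1 = 2.
  i=3: a_3=1, p_3 = 1*3 + 2 = 5, q_3 = 1*2 + 1 = 3.
  i=4: a_4=10, p_4 = 10*5 + 3 = 53, q_4 = 10*3 + 2 = 32.
q_4 = 32 > 11, so the last convergent with denominator <= 11 is p_3/q_3 = 5/3.
The closest fraction with denominator <= 11 is either p_3/q_3 or the intermediate fraction (k*p_3 + p_2)/(k*q_3 + q_2) with the largest k >= 1 whose denominator stays <= 11; these approach x as k grows, and every other convergent or intermediate fraction in range is farther away.
Largest k: floor((11 - q_2)/q_3) = floor((11 - 2)/3) = 3.
That gives (3*5 + 3)/(3*3 + 2) = 18/11.
Compare the errors: |x - 5/3| = |227*3 - 5*137|/(137*3) = 4/411, and |x - 18/11| = |227*11 - 18*137|/(137*11) = 31/1507.
Cross-multiplying, 4*1507 = 6028 < 12741 = 31*411, so 4/411 is smaller: the convergent 5/3 is closer to x than 18/11.

5/3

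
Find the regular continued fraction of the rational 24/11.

[2; 5, 2]

Run the Euclidean algorithm on 24 and 11; the successive quotients are the partial quotients a_0, a_1, ... (each step inverts the fractional part left over by the previous one):
  24 = 2*11 + 2, so a_0 = 2.
  11 = 5*2 + 1, so a_1 = 5.
  2 = 2*1 + 0, so a_2 = 2.
The remainder reaches 0 after 3 divisions, so the expansion has 3 partial quotients, read off in order.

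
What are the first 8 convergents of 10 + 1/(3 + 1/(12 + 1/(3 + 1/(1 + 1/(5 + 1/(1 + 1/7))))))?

Using the convergent recurrence p_i = a_i*p_{i-1} + p_{i-2}, q_i = a_i*q_{i-1} + q_{i-2} with p_{-2}=0, p_{-1}=1, q_{-2}=1, q_{-1}=0:
  i=0: a_0=10, p_0 = 10*1 + 0 = 10, q_0 = 10*0 + 1 = 1.
  i=1: a_1=3, p_1 = 3*10 + 1 = 31, q_1 = 3*1 + 0 = 3.
  i=2: a_2=12, p_2 = 12*31 + 10 = 382, q_2 = 12*3 + 1 = 37.
  i=3: a_3=3, p_3 = 3*382 + 31 = 1177, q_3 = 3*37 + 3 = 114.
  i=4: a_4=1, p_4 = 1*1177 + 382 = 1559, q_4 = 1*114 + 37 = 151.
  i=5: a_5=5, p_5 = 5*1559 + 1177 = 8972, q_5 = 5*151 + 114 = 869.
  i=6: a_6=1, p_6 = 1*8972 + 1559 = 10531, q_6 = 1*869 + 151 = 1020.
  i=7: a_7=7, p_7 = 7*10531 + 8972 = 82689, q_7 = 7*1020 + 869 = 8009.

10/1, 31/3, 382/37, 1177/114, 1559/151, 8972/869, 10531/1020, 82689/8009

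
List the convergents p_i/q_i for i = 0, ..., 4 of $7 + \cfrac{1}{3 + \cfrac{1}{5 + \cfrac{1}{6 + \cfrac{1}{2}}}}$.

Using the convergent recurrence p_i = a_i*p_{i-1} + p_{i-2}, q_i = a_i*q_{i-1} + q_{i-2} with p_{-2}=0, p_{-1}=1, q_{-2}=1, q_{-1}=0:
  i=0: a_0=7, p_0 = 7*1 + 0 = 7, q_0 = 7*0 + 1 = 1.
  i=1: a_1=3, p_1 = 3*7 + 1 = 22, q_1 = 3*1 + 0 = 3.
  i=2: a_2=5, p_2 = 5*22 + 7 = 117, q_2 = 5*3 + 1 = 16.
  i=3: a_3=6, p_3 = 6*117 + 22 = 724, q_3 = 6*16 + 3 = 99.
  i=4: a_4=2, p_4 = 2*724 + 117 = 1565, q_4 = 2*99 + 16 = 214.

7/1, 22/3, 117/16, 724/99, 1565/214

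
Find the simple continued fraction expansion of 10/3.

Run the Euclidean algorithm on 10 and 3; the successive quotients are the partial quotients a_0, a_1, ... (each step inverts the fractional part left over by the previous one):
  10 = 3*3 + 1, so a_0 = 3.
  3 = 3*1 + 0, so a_1 = 3.
The remainder reaches 0 after 2 divisions, so the expansion has 2 partial quotients, read off in order.

[3; 3]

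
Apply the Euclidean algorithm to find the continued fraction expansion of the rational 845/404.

[2; 10, 1, 11, 3]

Run the Euclidean algorithm on 845 and 404; the successive quotients are the partial quotients a_0, a_1, ... (each step inverts the fractional part left over by the previous one):
  845 = 2*404 + 37, so a_0 = 2.
  404 = 10*37 + 34, so a_1 = 10.
  37 = 1*34 + 3, so a_2 = 1.
  34 = 11*3 + 1, so a_3 = 11.
  3 = 3*1 + 0, so a_4 = 3.
The remainder reaches 0 after 5 divisions, so the expansion has 5 partial quotients, read off in order.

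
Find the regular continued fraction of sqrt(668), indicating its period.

Write x_i = (sqrt(668) + m_i)/d_i with (m_0, d_0) = (0, 1). a_0 = floor(sqrt(668)) = 25, since 25^2 = 625 <= 668 < 676 = 26^2.
Iterate m_{i+1} = d_i*a_i - m_i, d_{i+1} = (668 - m_{i+1}^2)/d_i, a_{i+1} = floor((a_0 + m_{i+1})/d_{i+1}):
  m_1 = 1*25 - 0 = 25, d_1 = (668 - 25^2)/1 = 43/1 = 43, a_1 = floor((25 + 25)/43) = 1.
  m_2 = 43*1 - 25 = 18, d_2 = (668 - 18^2)/43 = 344/43 = 8, a_2 = floor((25 + 18)/8) = 5.
  m_3 = 8*5 - 18 = 22, d_3 = (668 - 22^2)/8 = 184/8 = 23, a_3 = floor((25 + 22)/23) = 2.
  m_4 = 23*2 - 22 = 24, d_4 = (668 - 24^2)/23 = 92/23 = 4, a_4 = floor((25 + 24)/4) = 12.
  m_5 = 4*12 - 24 = 24, d_5 = (668 - 24^2)/4 = 92/4 = 23, a_5 = floor((25 + 24)/23) = 2.
  m_6 = 23*2 - 24 = 22, d_6 = (668 - 22^2)/23 = 184/23 = 8, a_6 = floor((25 + 22)/8) = 5.
  m_7 = 8*5 - 22 = 18, d_7 = (668 - 18^2)/8 = 344/8 = 43, a_7 = floor((25 + 18)/43) = 1.
  m_8 = 43*1 - 18 = 25, d_8 = (668 - 25^2)/43 = 43/43 = 1, a_8 = floor((25 + 25)/1) = 50.
  m_9 = 1*50 - 25 = 25, d_9 = (668 - 25^2)/1 = 43/1 = 43: (m_9, d_9) = (m_1, d_1) = (25, 43), so from here the quotients repeat a_1, ..., a_8; the period length is 8.
Hence the expansion of sqrt(668) is a_0 = 25 followed by the repeating block 1, 5, 2, 12, 2, 5, 1, 50 (period 8).

[25; (1, 5, 2, 12, 2, 5, 1, 50)]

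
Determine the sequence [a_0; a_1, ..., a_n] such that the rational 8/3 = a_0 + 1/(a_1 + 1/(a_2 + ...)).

Run the Euclidean algorithm on 8 and 3; the successive quotients are the partial quotients a_0, a_1, ... (each step inverts the fractional part left over by the previous one):
  8 = 2*3 + 2, so a_0 = 2.
  3 = 1*2 + 1, so a_1 = 1.
  2 = 2*1 + 0, so a_2 = 2.
The remainder reaches 0 after 3 divisions, so the expansion has 3 partial quotients, read off in order.

[2; 1, 2]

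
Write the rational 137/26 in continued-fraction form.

[5; 3, 1, 2, 2]

Run the Euclidean algorithm on 137 and 26; the successive quotients are the partial quotients a_0, a_1, ... (each step inverts the fractional part left over by the previous one):
  137 = 5*26 + 7, so a_0 = 5.
  26 = 3*7 + 5, so a_1 = 3.
  7 = 1*5 + 2, so a_2 = 1.
  5 = 2*2 + 1, so a_3 = 2.
  2 = 2*1 + 0, so a_4 = 2.
The remainder reaches 0 after 5 divisions, so the expansion has 5 partial quotients, read off in order.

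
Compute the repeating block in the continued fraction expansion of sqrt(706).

Write x_i = (sqrt(706) + m_i)/d_i with (m_0, d_0) = (0, 1). a_0 = floor(sqrt(706)) = 26, since 26^2 = 676 <= 706 < 729 = 27^2.
Iterate m_{i+1} = d_i*a_i - m_i, d_{i+1} = (706 - m_{i+1}^2)/d_i, a_{i+1} = floor((a_0 + m_{i+1})/d_{i+1}):
  m_1 = 1*26 - 0 = 26, d_1 = (706 - 26^2)/1 = 30/1 = 30, a_1 = floor((26 + 26)/30) = 1.
  m_2 = 30*1 - 26 = 4, d_2 = (706 - 4^2)/30 = 690/30 = 23, a_2 = floor((26 + 4)/23) = 1.
  m_3 = 23*1 - 4 = 19, d_3 = (706 - 19^2)/23 = 345/23 = 15, a_3 = floor((26 + 19)/15) = 3.
  m_4 = 15*3 - 19 = 26, d_4 = (706 - 26^2)/15 = 30/15 = 2, a_4 = floor((26 + 26)/2) = 26.
  m_5 = 2*26 - 26 = 26, d_5 = (706 - 26^2)/2 = 30/2 = 15, a_5 = floor((26 + 26)/15) = 3.
  m_6 = 15*3 - 26 = 19, d_6 = (706 - 19^2)/15 = 345/15 = 23, a_6 = floor((26 + 19)/23) = 1.
  m_7 = 23*1 - 19 = 4, d_7 = (706 - 4^2)/23 = 690/23 = 30, a_7 = floor((26 + 4)/30) = 1.
  m_8 = 30*1 - 4 = 26, d_8 = (706 - 26^2)/30 = 30/30 = 1, a_8 = floor((26 + 26)/1) = 52.
  m_9 = 1*52 - 26 = 26, d_9 = (706 - 26^2)/1 = 30/1 = 30: (m_9, d_9) = (m_1, d_1) = (26, 30), so from here the quotients repeat a_1, ..., a_8; the period length is 8.
Hence the expansion of sqrt(706) is a_0 = 26 followed by the repeating block 1, 1, 3, 26, 3, 1, 1, 52 (period 8).

[26; (1, 1, 3, 26, 3, 1, 1, 52)]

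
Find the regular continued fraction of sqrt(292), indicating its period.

[17; (11, 2, 1, 3, 8, 3, 1, 2, 11, 34)]

Write x_i = (sqrt(292) + m_i)/d_i with (m_0, d_0) = (0, 1). a_0 = floor(sqrt(292)) = 17, since 17^2 = 289 <= 292 < 324 = 18^2.
Iterate m_{i+1} = d_i*a_i - m_i, d_{i+1} = (292 - m_{i+1}^2)/d_i, a_{i+1} = floor((a_0 + m_{i+1})/d_{i+1}):
  m_1 = 1*17 - 0 = 17, d_1 = (292 - 17^2)/1 = 3/1 = 3, a_1 = floor((17 + 17)/3) = 11.
  m_2 = 3*11 - 17 = 16, d_2 = (292 - 16^2)/3 = 36/3 = 12, a_2 = floor((17 + 16)/12) = 2.
  m_3 = 12*2 - 16 = 8, d_3 = (292 - 8^2)/12 = 228/12 = 19, a_3 = floor((17 + 8)/19) = 1.
  m_4 = 19*1 - 8 = 11, d_4 = (292 - 11^2)/19 = 171/19 = 9, a_4 = floor((17 + 11)/9) = 3.
  m_5 = 9*3 - 11 = 16, d_5 = (292 - 16^2)/9 = 36/9 = 4, a_5 = floor((17 + 16)/4) = 8.
  m_6 = 4*8 - 16 = 16, d_6 = (292 - 16^2)/4 = 36/4 = 9, a_6 = floor((17 + 16)/9) = 3.
  m_7 = 9*3 - 16 = 11, d_7 = (292 - 11^2)/9 = 171/9 = 19, a_7 = floor((17 + 11)/19) = 1.
  m_8 = 19*1 - 11 = 8, d_8 = (292 - 8^2)/19 = 228/19 = 12, a_8 = floor((17 + 8)/12) = 2.
  m_9 = 12*2 - 8 = 16, d_9 = (292 - 16^2)/12 = 36/12 = 3, a_9 = floor((17 + 16)/3) = 11.
  m_10 = 3*11 - 16 = 17, d_10 = (292 - 17^2)/3 = 3/3 = 1, a_10 = floor((17 + 17)/1) = 34.
  m_11 = 1*34 - 17 = 17, d_11 = (292 - 17^2)/1 = 3/1 = 3: (m_11, d_11) = (m_1, d_1) = (17, 3), so from here the quotients repeat a_1, ..., a_10; the period length is 10.
Hence the expansion of sqrt(292) is a_0 = 17 followed by the repeating block 11, 2, 1, 3, 8, 3, 1, 2, 11, 34 (period 10).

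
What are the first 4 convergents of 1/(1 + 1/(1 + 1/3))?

0/1, 1/1, 1/2, 4/7

Using the convergent recurrence p_i = a_i*p_{i-1} + p_{i-2}, q_i = a_i*q_{i-1} + q_{i-2} with p_{-2}=0, p_{-1}=1, q_{-2}=1, q_{-1}=0:
  i=0: a_0=0, p_0 = 0*1 + 0 = 0, q_0 = 0*0 + 1 = 1.
  i=1: a_1=1, p_1 = 1*0 + 1 = 1, q_1 = 1*1 + 0 = 1.
  i=2: a_2=1, p_2 = 1*1 + 0 = 1, q_2 = 1*1 + 1 = 2.
  i=3: a_3=3, p_3 = 3*1 + 1 = 4, q_3 = 3*2 + 1 = 7.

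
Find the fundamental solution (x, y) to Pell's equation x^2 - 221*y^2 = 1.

(x, y) = (1665, 112)

First expand sqrt(221) as a continued fraction. With x_i = (sqrt(221) + m_i)/d_i and (m_0, d_0) = (0, 1): a_0 = floor(sqrt(221)) = 14, since 14^2 = 196 <= 221 < 225 = 15^2.
Iterate m_{i+1} = d_i*a_i - m_i, d_{i+1} = (221 - m_{i+1}^2)/d_i, a_{i+1} = floor((a_0 + m_{i+1})/d_{i+1}):
  m_1 = 1*14 - 0 = 14, d_1 = (221 - 14^2)/1 = 25/1 = 25, a_1 = floor((14 + 14)/25) = 1.
  m_2 = 25*1 - 14 = 11, d_2 = (221 - 11^2)/25 = 100/25 = 4, a_2 = floor((14 + 11)/4) = 6.
  m_3 = 4*6 - 11 = 13, d_3 = (221 - 13^2)/4 = 52/4 = 13, a_3 = floor((14 + 13)/13) = 2.
  m_4 = 13*2 - 13 = 13, d_4 = (221 - 13^2)/13 = 52/13 = 4, a_4 = floor((14 + 13)/4) = 6.
  m_5 = 4*6 - 13 = 11, d_5 = (221 - 11^2)/4 = 100/4 = 25, a_5 = floor((14 + 11)/25) = 1.
  m_6 = 25*1 - 11 = 14, d_6 = (221 - 14^2)/25 = 25/25 = 1, a_6 = floor((14 + 14)/1) = 28.
  m_7 = 1*28 - 14 = 14, d_7 = (221 - 14^2)/1 = 25/1 = 25: (m_7, d_7) = (m_1, d_1) = (14, 25), so from here the quotients repeat a_1, ..., a_6; the period length is 6.
So sqrt(221) = [14; (1, 6, 2, 6, 1, 28)] with period length k = 6.
k is even, so the fundamental solution of x^2 - 221y^2 = 1 is (p_{k-1}, q_{k-1}) = (p_5, q_5); compute convergents through index 5.
Convergents (p_i = a_i*p_{i-1} + p_{i-2}, q_i = a_i*q_{i-1} + q_{i-2} with p_{-2}=0, p_{-1}=1, q_{-2}=1, q_{-1}=0):
  i=0: a_0=14, p_0 = 14*1 + 0 = 14, q_0 = 14*0 + 1 = 1.
  i=1: a_1=1, p_1 = 1*14 + 1 = 15, q_1 = 1*1 + 0 = 1.
  i=2: a_2=6, p_2 = 6*15 + 14 = 104, q_2 = 6*1 + 1 = 7.
  i=3: a_3=2, p_3 = 2*104 + 15 = 223, q_3 = 2*7 + 1 = 15.
  i=4: a_4=6, p_4 = 6*223 + 104 = 1442, q_4 = 6*15 + 7 = 97.
  i=5: a_5=1, p_5 = 1*1442 + 223 = 1665, q_5 = 1*97 + 15 = 112.
Check: 1665^2 - 221*112^2 = 2772225 - 2772224 = 1, so (x, y) = (1665, 112) solves the equation, and by the theorem it is the least positive solution.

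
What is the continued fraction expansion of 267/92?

Run the Euclidean algorithm on 267 and 92; the successive quotients are the partial quotients a_0, a_1, ... (each step inverts the fractional part left over by the previous one):
  267 = 2*92 + 83, so a_0 = 2.
  92 = 1*83 + 9, so a_1 = 1.
  83 = 9*9 + 2, so a_2 = 9.
  9 = 4*2 + 1, so a_3 = 4.
  2 = 2*1 + 0, so a_4 = 2.
The remainder reaches 0 after 5 divisions, so the expansion has 5 partial quotients, read off in order.

[2; 1, 9, 4, 2]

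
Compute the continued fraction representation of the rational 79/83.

[0; 1, 19, 1, 3]

Run the Euclidean algorithm on 79 and 83; the successive quotients are the partial quotients a_0, a_1, ... (each step inverts the fractional part left over by the previous one):
  79 = 0*83 + 79, so a_0 = 0.
  83 = 1*79 + 4, so a_1 = 1.
  79 = 19*4 + 3, so a_2 = 19.
  4 = 1*3 + 1, so a_3 = 1.
  3 = 3*1 + 0, so a_4 = 3.
The remainder reaches 0 after 5 divisions, so the expansion has 5 partial quotients, read off in order.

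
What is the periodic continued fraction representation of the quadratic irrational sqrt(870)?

Write x_i = (sqrt(870) + m_i)/d_i with (m_0, d_0) = (0, 1). a_0 = floor(sqrt(870)) = 29, since 29^2 = 841 <= 870 < 900 = 30^2.
Iterate m_{i+1} = d_i*a_i - m_i, d_{i+1} = (870 - m_{i+1}^2)/d_i, a_{i+1} = floor((a_0 + m_{i+1})/d_{i+1}):
  m_1 = 1*29 - 0 = 29, d_1 = (870 - 29^2)/1 = 29/1 = 29, a_1 = floor((29 + 29)/29) = 2.
  m_2 = 29*2 - 29 = 29, d_2 = (870 - 29^2)/29 = 29/29 = 1, a_2 = floor((29 + 29)/1) = 58.
  m_3 = 1*58 - 29 = 29, d_3 = (870 - 29^2)/1 = 29/1 = 29: (m_3, d_3) = (m_1, d_1) = (29, 29), so from here the quotients repeat a_1, a_2; the period length is 2.
Hence the expansion of sqrt(870) is a_0 = 29 followed by the repeating block 2, 58 (period 2).

[29; (2, 58)]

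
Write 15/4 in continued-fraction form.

Run the Euclidean algorithm on 15 and 4; the successive quotients are the partial quotients a_0, a_1, ... (each step inverts the fractional part left over by the previous one):
  15 = 3*4 + 3, so a_0 = 3.
  4 = 1*3 + 1, so a_1 = 1.
  3 = 3*1 + 0, so a_2 = 3.
The remainder reaches 0 after 3 divisions, so the expansion has 3 partial quotients, read off in order.

[3; 1, 3]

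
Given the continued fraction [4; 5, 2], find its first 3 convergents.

4/1, 21/5, 46/11

Using the convergent recurrence p_i = a_i*p_{i-1} + p_{i-2}, q_i = a_i*q_{i-1} + q_{i-2} with p_{-2}=0, p_{-1}=1, q_{-2}=1, q_{-1}=0:
  i=0: a_0=4, p_0 = 4*1 + 0 = 4, q_0 = 4*0 + 1 = 1.
  i=1: a_1=5, p_1 = 5*4 + 1 = 21, q_1 = 5*1 + 0 = 5.
  i=2: a_2=2, p_2 = 2*21 + 4 = 46, q_2 = 2*5 + 1 = 11.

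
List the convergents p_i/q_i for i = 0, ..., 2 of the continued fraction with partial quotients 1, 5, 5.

Using the convergent recurrence p_i = a_i*p_{i-1} + p_{i-2}, q_i = a_i*q_{i-1} + q_{i-2} with p_{-2}=0, p_{-1}=1, q_{-2}=1, q_{-1}=0:
  i=0: a_0=1, p_0 = 1*1 + 0 = 1, q_0 = 1*0 + 1 = 1.
  i=1: a_1=5, p_1 = 5*1 + 1 = 6, q_1 = 5*1 + 0 = 5.
  i=2: a_2=5, p_2 = 5*6 + 1 = 31, q_2 = 5*5 + 1 = 26.

1/1, 6/5, 31/26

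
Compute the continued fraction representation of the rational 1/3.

Run the Euclidean algorithm on 1 and 3; the successive quotients are the partial quotients a_0, a_1, ... (each step inverts the fractional part left over by the previous one):
  1 = 0*3 + 1, so a_0 = 0.
  3 = 3*1 + 0, so a_1 = 3.
The remainder reaches 0 after 2 divisions, so the expansion has 2 partial quotients, read off in order.

[0; 3]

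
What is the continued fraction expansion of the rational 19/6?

Run the Euclidean algorithm on 19 and 6; the successive quotients are the partial quotients a_0, a_1, ... (each step inverts the fractional part left over by the previous one):
  19 = 3*6 + 1, so a_0 = 3.
  6 = 6*1 + 0, so a_1 = 6.
The remainder reaches 0 after 2 divisions, so the expansion has 2 partial quotients, read off in order.

[3; 6]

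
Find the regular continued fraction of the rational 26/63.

Run the Euclidean algorithm on 26 and 63; the successive quotients are the partial quotients a_0, a_1, ... (each step inverts the fractional part left over by the previous one):
  26 = 0*63 + 26, so a_0 = 0.
  63 = 2*26 + 11, so a_1 = 2.
  26 = 2*11 + 4, so a_2 = 2.
  11 = 2*4 + 3, so a_3 = 2.
  4 = 1*3 + 1, so a_4 = 1.
  3 = 3*1 + 0, so a_5 = 3.
The remainder reaches 0 after 6 divisions, so the expansion has 6 partial quotients, read off in order.

[0; 2, 2, 2, 1, 3]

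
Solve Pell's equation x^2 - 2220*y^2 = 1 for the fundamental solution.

(x, y) = (6581191, 139678)

First expand sqrt(2220) as a continued fraction. With x_i = (sqrt(2220) + m_i)/d_i and (m_0, d_0) = (0, 1): a_0 = floor(sqrt(2220)) = 47, since 47^2 = 2209 <= 2220 < 2304 = 48^2.
Iterate m_{i+1} = d_i*a_i - m_i, d_{i+1} = (2220 - m_{i+1}^2)/d_i, a_{i+1} = floor((a_0 + m_{i+1})/d_{i+1}):
  m_1 = 1*47 - 0 = 47, d_1 = (2220 - 47^2)/1 = 11/1 = 11, a_1 = floor((47 + 47)/11) = 8.
  m_2 = 11*8 - 47 = 41, d_2 = (2220 - 41^2)/11 = 539/11 = 49, a_2 = floor((47 + 41)/49) = 1.
  m_3 = 49*1 - 41 = 8, d_3 = (2220 - 8^2)/49 = 2156/49 = 44, a_3 = floor((47 + 8)/44) = 1.
  m_4 = 44*1 - 8 = 36, d_4 = (2220 - 36^2)/44 = 924/44 = 21, a_4 = floor((47 + 36)/21) = 3.
  m_5 = 21*3 - 36 = 27, d_5 = (2220 - 27^2)/21 = 1491/21 = 71, a_5 = floor((47 + 27)/71) = 1.
  m_6 = 71*1 - 27 = 44, d_6 = (2220 - 44^2)/71 = 284/71 = 4, a_6 = floor((47 + 44)/4) = 22.
  m_7 = 4*22 - 44 = 44, d_7 = (2220 - 44^2)/4 = 284/4 = 71, a_7 = floor((47 + 44)/71) = 1.
  m_8 = 71*1 - 44 = 27, d_8 = (2220 - 27^2)/71 = 1491/71 = 21, a_8 = floor((47 + 27)/21) = 3.
  m_9 = 21*3 - 27 = 36, d_9 = (2220 - 36^2)/21 = 924/21 = 44, a_9 = floor((47 + 36)/44) = 1.
  m_10 = 44*1 - 36 = 8, d_10 = (2220 - 8^2)/44 = 2156/44 = 49, a_10 = floor((47 + 8)/49) = 1.
  m_11 = 49*1 - 8 = 41, d_11 = (2220 - 41^2)/49 = 539/49 = 11, a_11 = floor((47 + 41)/11) = 8.
  m_12 = 11*8 - 41 = 47, d_12 = (2220 - 47^2)/11 = 11/11 = 1, a_12 = floor((47 + 47)/1) = 94.
  m_13 = 1*94 - 47 = 47, d_13 = (2220 - 47^2)/1 = 11/1 = 11: (m_13, d_13) = (m_1, d_1) = (47, 11), so from here the quotients repeat a_1, ..., a_12; the period length is 12.
So sqrt(2220) = [47; (8, 1, 1, 3, 1, 22, 1, 3, 1, 1, 8, 94)] with period length k = 12.
k is even, so the fundamental solution of x^2 - 2220y^2 = 1 is (p_{k-1}, q_{k-1}) = (p_11, q_11); compute convergents through index 11.
Convergents (p_i = a_i*p_{i-1} + p_{i-2}, q_i = a_i*q_{i-1} + q_{i-2} with p_{-2}=0, p_{-1}=1, q_{-2}=1, q_{-1}=0):
  i=0: a_0=47, p_0 = 47*1 + 0 = 47, q_0 = 47*0 + 1 = 1.
  i=1: a_1=8, p_1 = 8*47 + 1 = 377, q_1 = 8*1 + 0 = 8.
  i=2: a_2=1, p_2 = 1*377 + 47 = 424, q_2 = 1*8 + 1 = 9.
  i=3: a_3=1, p_3 = 1*424 + 377 = 801, q_3 = 1*9 + 8 = 17.
  i=4: a_4=3, p_4 = 3*801 + 424 = 2827, q_4 = 3*17 + 9 = 60.
  i=5: a_5=1, p_5 = 1*2827 + 801 = 3628, q_5 = 1*60 + 17 = 77.
  i=6: a_6=22, p_6 = 22*3628 + 2827 = 82643, q_6 = 22*77 + 60 = 1754.
  i=7: a_7=1, p_7 = 1*82643 + 3628 = 86271, q_7 = 1*1754 + 77 = 1831.
  i=8: a_8=3, p_8 = 3*86271 + 82643 = 341456, q_8 = 3*1831 + 1754 = 7247.
  i=9: a_9=1, p_9 = 1*341456 + 86271 = 427727, q_9 = 1*7247 + 1831 = 9078.
  i=10: a_10=1, p_10 = 1*427727 + 341456 = 769183, q_10 = 1*9078 + 7247 = 16325.
  i=11: a_11=8, p_11 = 8*769183 + 427727 = 6581191, q_11 = 8*16325 + 9078 = 139678.
Check: 6581191^2 - 2220*139678^2 = 43312074978481 - 43312074978480 = 1, so (x, y) = (6581191, 139678) solves the equation, and by the theorem it is the least positive solution.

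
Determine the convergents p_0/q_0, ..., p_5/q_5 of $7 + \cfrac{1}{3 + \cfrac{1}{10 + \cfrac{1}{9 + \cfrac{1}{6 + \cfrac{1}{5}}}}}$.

7/1, 22/3, 227/31, 2065/282, 12617/1723, 65150/8897

Using the convergent recurrence p_i = a_i*p_{i-1} + p_{i-2}, q_i = a_i*q_{i-1} + q_{i-2} with p_{-2}=0, p_{-1}=1, q_{-2}=1, q_{-1}=0:
  i=0: a_0=7, p_0 = 7*1 + 0 = 7, q_0 = 7*0 + 1 = 1.
  i=1: a_1=3, p_1 = 3*7 + 1 = 22, q_1 = 3*1 + 0 = 3.
  i=2: a_2=10, p_2 = 10*22 + 7 = 227, q_2 = 10*3 + 1 = 31.
  i=3: a_3=9, p_3 = 9*227 + 22 = 2065, q_3 = 9*31 + 3 = 282.
  i=4: a_4=6, p_4 = 6*2065 + 227 = 12617, q_4 = 6*282 + 31 = 1723.
  i=5: a_5=5, p_5 = 5*12617 + 2065 = 65150, q_5 = 5*1723 + 282 = 8897.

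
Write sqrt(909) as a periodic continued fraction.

[30; (6, 1, 2, 6, 2, 1, 6, 60)]

Write x_i = (sqrt(909) + m_i)/d_i with (m_0, d_0) = (0, 1). a_0 = floor(sqrt(909)) = 30, since 30^2 = 900 <= 909 < 961 = 31^2.
Iterate m_{i+1} = d_i*a_i - m_i, d_{i+1} = (909 - m_{i+1}^2)/d_i, a_{i+1} = floor((a_0 + m_{i+1})/d_{i+1}):
  m_1 = 1*30 - 0 = 30, d_1 = (909 - 30^2)/1 = 9/1 = 9, a_1 = floor((30 + 30)/9) = 6.
  m_2 = 9*6 - 30 = 24, d_2 = (909 - 24^2)/9 = 333/9 = 37, a_2 = floor((30 + 24)/37) = 1.
  m_3 = 37*1 - 24 = 13, d_3 = (909 - 13^2)/37 = 740/37 = 20, a_3 = floor((30 + 13)/20) = 2.
  m_4 = 20*2 - 13 = 27, d_4 = (909 - 27^2)/20 = 180/20 = 9, a_4 = floor((30 + 27)/9) = 6.
  m_5 = 9*6 - 27 = 27, d_5 = (909 - 27^2)/9 = 180/9 = 20, a_5 = floor((30 + 27)/20) = 2.
  m_6 = 20*2 - 27 = 13, d_6 = (909 - 13^2)/20 = 740/20 = 37, a_6 = floor((30 + 13)/37) = 1.
  m_7 = 37*1 - 13 = 24, d_7 = (909 - 24^2)/37 = 333/37 = 9, a_7 = floor((30 + 24)/9) = 6.
  m_8 = 9*6 - 24 = 30, d_8 = (909 - 30^2)/9 = 9/9 = 1, a_8 = floor((30 + 30)/1) = 60.
  m_9 = 1*60 - 30 = 30, d_9 = (909 - 30^2)/1 = 9/1 = 9: (m_9, d_9) = (m_1, d_1) = (30, 9), so from here the quotients repeat a_1, ..., a_8; the period length is 8.
Hence the expansion of sqrt(909) is a_0 = 30 followed by the repeating block 6, 1, 2, 6, 2, 1, 6, 60 (period 8).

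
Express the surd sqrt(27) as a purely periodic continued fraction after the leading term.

[5; (5, 10)]

Write x_i = (sqrt(27) + m_i)/d_i with (m_0, d_0) = (0, 1). a_0 = floor(sqrt(27)) = 5, since 5^2 = 25 <= 27 < 36 = 6^2.
Iterate m_{i+1} = d_i*a_i - m_i, d_{i+1} = (27 - m_{i+1}^2)/d_i, a_{i+1} = floor((a_0 + m_{i+1})/d_{i+1}):
  m_1 = 1*5 - 0 = 5, d_1 = (27 - 5^2)/1 = 2/1 = 2, a_1 = floor((5 + 5)/2) = 5.
  m_2 = 2*5 - 5 = 5, d_2 = (27 - 5^2)/2 = 2/2 = 1, a_2 = floor((5 + 5)/1) = 10.
  m_3 = 1*10 - 5 = 5, d_3 = (27 - 5^2)/1 = 2/1 = 2: (m_3, d_3) = (m_1, d_1) = (5, 2), so from here the quotients repeat a_1, a_2; the period length is 2.
Hence the expansion of sqrt(27) is a_0 = 5 followed by the repeating block 5, 10 (period 2).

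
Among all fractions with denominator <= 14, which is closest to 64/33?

Expand x = 64/33 as a continued fraction with the Euclidean algorithm:
  64 = 1*33 + 31, so a_0 = 1.
  33 = 1*31 + 2, so a_1 = 1.
  31 = 15*2 + 1, so a_2 = 15.
  2 = 2*1 + 0, so a_3 = 2.
so x = [1; 1, 15, 2].
Convergents (p_i = a_i*p_{i-1} + p_{i-2}, q_i = a_i*q_{i-1} + q_{i-2} with p_{-2}=0, p_{-1}=1, q_{-2}=1, q_{-1}=0), until the denominator exceeds 14:
  i=0: a_0=1, p_0 = 1*1 + 0 = 1, q_0 = 1*0 + 1 = 1.
  i=1: a_1=1, p_1 = 1*1 + 1 = 2, q_1 = 1*1 + 0 = 1.
  i=2: a_2=15, p_2 = 15*2 + 1 = 31, q_2 = 15*1 + 1 = 16.
q_2 = 16 > 14, so the last convergent with denominator <= 14 is p_1/q_1 = 2/1.
The closest fraction with denominator <= 14 is either p_1/q_1 or the intermediate fraction (k*p_1 + p_0)/(k*q_1 + q_0) with the largest k >= 1 whose denominator stays <= 14; these approach x as k grows, and every other convergent or intermediate fraction in range is farther away.
Largest k: floor((14 - q_0)/q_1) = floor((14 - 1)/1) = 13.
That gives (13*2 + 1)/(13*1 + 1) = 27/14.
Compare the errors: |x - 2/1| = |64*1 - 2*33|/(33*1) = 2/33, and |x - 27/14| = |64*14 - 27*33|/(33*14) = 5/462.
Cross-multiplying, 5*33 = 165 < 924 = 2*462, so 5/462 is smaller: the intermediate fraction 27/14 is closer to x than 2/1.

27/14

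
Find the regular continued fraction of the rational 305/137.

[2; 4, 2, 2, 1, 1, 2]

Run the Euclidean algorithm on 305 and 137; the successive quotients are the partial quotients a_0, a_1, ... (each step inverts the fractional part left over by the previous one):
  305 = 2*137 + 31, so a_0 = 2.
  137 = 4*31 + 13, so a_1 = 4.
  31 = 2*13 + 5, so a_2 = 2.
  13 = 2*5 + 3, so a_3 = 2.
  5 = 1*3 + 2, so a_4 = 1.
  3 = 1*2 + 1, so a_5 = 1.
  2 = 2*1 + 0, so a_6 = 2.
The remainder reaches 0 after 7 divisions, so the expansion has 7 partial quotients, read off in order.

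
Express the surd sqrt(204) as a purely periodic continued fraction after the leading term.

Write x_i = (sqrt(204) + m_i)/d_i with (m_0, d_0) = (0, 1). a_0 = floor(sqrt(204)) = 14, since 14^2 = 196 <= 204 < 225 = 15^2.
Iterate m_{i+1} = d_i*a_i - m_i, d_{i+1} = (204 - m_{i+1}^2)/d_i, a_{i+1} = floor((a_0 + m_{i+1})/d_{i+1}):
  m_1 = 1*14 - 0 = 14, d_1 = (204 - 14^2)/1 = 8/1 = 8, a_1 = floor((14 + 14)/8) = 3.
  m_2 = 8*3 - 14 = 10, d_2 = (204 - 10^2)/8 = 104/8 = 13, a_2 = floor((14 + 10)/13) = 1.
  m_3 = 13*1 - 10 = 3, d_3 = (204 - 3^2)/13 = 195/13 = 15, a_3 = floor((14 + 3)/15) = 1.
  m_4 = 15*1 - 3 = 12, d_4 = (204 - 12^2)/15 = 60/15 = 4, a_4 = floor((14 + 12)/4) = 6.
  m_5 = 4*6 - 12 = 12, d_5 = (204 - 12^2)/4 = 60/4 = 15, a_5 = floor((14 + 12)/15) = 1.
  m_6 = 15*1 - 12 = 3, d_6 = (204 - 3^2)/15 = 195/15 = 13, a_6 = floor((14 + 3)/13) = 1.
  m_7 = 13*1 - 3 = 10, d_7 = (204 - 10^2)/13 = 104/13 = 8, a_7 = floor((14 + 10)/8) = 3.
  m_8 = 8*3 - 10 = 14, d_8 = (204 - 14^2)/8 = 8/8 = 1, a_8 = floor((14 + 14)/1) = 28.
  m_9 = 1*28 - 14 = 14, d_9 = (204 - 14^2)/1 = 8/1 = 8: (m_9, d_9) = (m_1, d_1) = (14, 8), so from here the quotients repeat a_1, ..., a_8; the period length is 8.
Hence the expansion of sqrt(204) is a_0 = 14 followed by the repeating block 3, 1, 1, 6, 1, 1, 3, 28 (period 8).

[14; (3, 1, 1, 6, 1, 1, 3, 28)]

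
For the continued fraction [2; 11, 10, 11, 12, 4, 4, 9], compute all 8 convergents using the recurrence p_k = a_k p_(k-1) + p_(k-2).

2/1, 23/11, 232/111, 2575/1232, 31132/14895, 127103/60812, 539544/258143, 4982999/2384099

Using the convergent recurrence p_i = a_i*p_{i-1} + p_{i-2}, q_i = a_i*q_{i-1} + q_{i-2} with p_{-2}=0, p_{-1}=1, q_{-2}=1, q_{-1}=0:
  i=0: a_0=2, p_0 = 2*1 + 0 = 2, q_0 = 2*0 + 1 = 1.
  i=1: a_1=11, p_1 = 11*2 + 1 = 23, q_1 = 11*1 + 0 = 11.
  i=2: a_2=10, p_2 = 10*23 + 2 = 232, q_2 = 10*11 + 1 = 111.
  i=3: a_3=11, p_3 = 11*232 + 23 = 2575, q_3 = 11*111 + 11 = 1232.
  i=4: a_4=12, p_4 = 12*2575 + 232 = 31132, q_4 = 12*1232 + 111 = 14895.
  i=5: a_5=4, p_5 = 4*31132 + 2575 = 127103, q_5 = 4*14895 + 1232 = 60812.
  i=6: a_6=4, p_6 = 4*127103 + 31132 = 539544, q_6 = 4*60812 + 14895 = 258143.
  i=7: a_7=9, p_7 = 9*539544 + 127103 = 4982999, q_7 = 9*258143 + 60812 = 2384099.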